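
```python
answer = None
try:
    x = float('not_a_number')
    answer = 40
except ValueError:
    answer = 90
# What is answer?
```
90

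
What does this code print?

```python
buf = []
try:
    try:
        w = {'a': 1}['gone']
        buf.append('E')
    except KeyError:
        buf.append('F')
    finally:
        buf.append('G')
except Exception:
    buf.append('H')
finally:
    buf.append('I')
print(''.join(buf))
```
FGI

Both finally blocks run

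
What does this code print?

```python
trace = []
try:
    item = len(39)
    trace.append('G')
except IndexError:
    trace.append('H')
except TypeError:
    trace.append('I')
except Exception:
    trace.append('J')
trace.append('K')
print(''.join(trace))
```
IK

TypeError matches before generic Exception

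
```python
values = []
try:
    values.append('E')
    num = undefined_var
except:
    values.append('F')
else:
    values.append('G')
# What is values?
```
['E', 'F']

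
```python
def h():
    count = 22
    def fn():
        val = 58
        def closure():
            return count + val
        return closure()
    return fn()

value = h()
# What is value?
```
80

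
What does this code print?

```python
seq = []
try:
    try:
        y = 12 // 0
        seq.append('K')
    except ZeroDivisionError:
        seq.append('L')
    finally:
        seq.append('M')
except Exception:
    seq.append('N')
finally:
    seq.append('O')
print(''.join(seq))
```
LMO

Both finally blocks run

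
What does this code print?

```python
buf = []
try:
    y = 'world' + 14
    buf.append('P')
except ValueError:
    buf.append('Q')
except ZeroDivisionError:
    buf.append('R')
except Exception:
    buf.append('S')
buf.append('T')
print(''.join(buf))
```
ST

TypeError not specifically caught, falls to Exception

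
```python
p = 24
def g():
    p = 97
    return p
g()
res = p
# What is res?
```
24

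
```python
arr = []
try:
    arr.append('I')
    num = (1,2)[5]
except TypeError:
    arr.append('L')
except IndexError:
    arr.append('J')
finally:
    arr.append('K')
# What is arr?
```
['I', 'J', 'K']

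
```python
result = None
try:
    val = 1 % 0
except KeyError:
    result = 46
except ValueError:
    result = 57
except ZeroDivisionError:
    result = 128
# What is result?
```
128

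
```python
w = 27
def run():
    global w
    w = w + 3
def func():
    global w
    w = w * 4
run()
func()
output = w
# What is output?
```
120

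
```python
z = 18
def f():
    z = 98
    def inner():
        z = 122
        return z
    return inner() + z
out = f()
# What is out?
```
220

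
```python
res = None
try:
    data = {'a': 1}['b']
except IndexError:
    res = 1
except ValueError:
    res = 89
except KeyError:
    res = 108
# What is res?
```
108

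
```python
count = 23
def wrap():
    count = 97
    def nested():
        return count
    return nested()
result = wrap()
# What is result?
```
97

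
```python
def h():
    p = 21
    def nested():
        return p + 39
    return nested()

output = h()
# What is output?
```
60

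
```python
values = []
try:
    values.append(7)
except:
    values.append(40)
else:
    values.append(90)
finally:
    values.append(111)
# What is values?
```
[7, 90, 111]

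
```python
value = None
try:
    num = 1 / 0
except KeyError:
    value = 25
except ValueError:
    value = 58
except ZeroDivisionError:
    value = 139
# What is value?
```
139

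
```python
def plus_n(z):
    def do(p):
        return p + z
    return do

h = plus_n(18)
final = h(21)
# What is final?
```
39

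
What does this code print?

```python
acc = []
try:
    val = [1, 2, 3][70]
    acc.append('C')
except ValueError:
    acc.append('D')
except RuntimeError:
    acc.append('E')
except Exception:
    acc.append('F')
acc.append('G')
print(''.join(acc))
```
FG

IndexError not specifically caught, falls to Exception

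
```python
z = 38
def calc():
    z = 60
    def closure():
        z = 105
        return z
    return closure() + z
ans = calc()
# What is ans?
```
165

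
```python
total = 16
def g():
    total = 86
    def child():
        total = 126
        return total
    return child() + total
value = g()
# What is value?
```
212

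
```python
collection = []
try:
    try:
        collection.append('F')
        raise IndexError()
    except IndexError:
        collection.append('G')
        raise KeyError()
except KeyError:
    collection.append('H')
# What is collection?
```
['F', 'G', 'H']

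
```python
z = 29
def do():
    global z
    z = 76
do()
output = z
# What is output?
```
76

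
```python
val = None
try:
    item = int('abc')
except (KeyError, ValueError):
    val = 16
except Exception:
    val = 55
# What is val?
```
16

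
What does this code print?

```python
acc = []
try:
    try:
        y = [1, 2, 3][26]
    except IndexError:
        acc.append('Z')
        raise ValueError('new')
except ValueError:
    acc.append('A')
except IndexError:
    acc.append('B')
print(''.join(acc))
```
ZA

New ValueError raised, caught by outer ValueError handler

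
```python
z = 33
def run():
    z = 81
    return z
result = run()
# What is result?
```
81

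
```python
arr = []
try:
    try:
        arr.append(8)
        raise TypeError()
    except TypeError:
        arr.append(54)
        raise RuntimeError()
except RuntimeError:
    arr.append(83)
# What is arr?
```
[8, 54, 83]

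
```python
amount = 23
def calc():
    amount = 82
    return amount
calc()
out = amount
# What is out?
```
23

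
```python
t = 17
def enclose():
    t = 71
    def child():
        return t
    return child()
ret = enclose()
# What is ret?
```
71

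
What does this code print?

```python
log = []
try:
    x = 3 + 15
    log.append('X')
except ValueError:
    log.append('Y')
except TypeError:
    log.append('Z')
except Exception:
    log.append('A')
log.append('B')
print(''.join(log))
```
XB

No exception, try block completes normally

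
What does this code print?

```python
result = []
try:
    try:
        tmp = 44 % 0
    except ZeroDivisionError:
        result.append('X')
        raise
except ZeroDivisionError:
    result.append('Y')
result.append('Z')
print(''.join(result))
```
XYZ

raise without argument re-raises current exception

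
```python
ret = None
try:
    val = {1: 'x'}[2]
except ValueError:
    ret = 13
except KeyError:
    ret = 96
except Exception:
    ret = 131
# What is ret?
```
96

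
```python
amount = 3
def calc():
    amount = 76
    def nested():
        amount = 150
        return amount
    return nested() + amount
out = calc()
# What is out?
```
226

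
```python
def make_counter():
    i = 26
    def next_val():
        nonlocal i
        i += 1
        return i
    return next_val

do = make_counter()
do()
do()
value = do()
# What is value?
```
29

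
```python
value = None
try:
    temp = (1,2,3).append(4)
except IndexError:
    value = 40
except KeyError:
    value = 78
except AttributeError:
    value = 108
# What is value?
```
108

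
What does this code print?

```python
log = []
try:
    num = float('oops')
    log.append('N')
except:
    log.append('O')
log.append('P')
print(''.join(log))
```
OP

Exception raised in try, caught by bare except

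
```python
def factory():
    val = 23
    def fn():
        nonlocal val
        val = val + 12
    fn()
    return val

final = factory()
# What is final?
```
35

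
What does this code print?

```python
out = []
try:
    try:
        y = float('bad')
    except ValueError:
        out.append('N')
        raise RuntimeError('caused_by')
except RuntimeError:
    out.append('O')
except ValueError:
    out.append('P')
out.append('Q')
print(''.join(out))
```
NOQ

RuntimeError raised and caught, original ValueError not re-raised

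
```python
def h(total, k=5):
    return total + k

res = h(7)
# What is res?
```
12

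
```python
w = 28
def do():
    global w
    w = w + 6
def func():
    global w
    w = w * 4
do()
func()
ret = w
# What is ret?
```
136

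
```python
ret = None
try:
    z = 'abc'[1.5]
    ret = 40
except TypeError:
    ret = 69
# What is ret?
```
69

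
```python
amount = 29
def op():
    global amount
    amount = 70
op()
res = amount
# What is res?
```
70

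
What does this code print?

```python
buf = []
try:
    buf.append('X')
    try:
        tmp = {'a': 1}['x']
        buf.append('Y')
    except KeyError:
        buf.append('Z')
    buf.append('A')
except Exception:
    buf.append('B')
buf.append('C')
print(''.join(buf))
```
XZAC

Inner exception caught by inner handler, outer continues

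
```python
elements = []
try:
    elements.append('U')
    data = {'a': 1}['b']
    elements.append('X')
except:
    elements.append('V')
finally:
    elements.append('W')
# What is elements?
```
['U', 'V', 'W']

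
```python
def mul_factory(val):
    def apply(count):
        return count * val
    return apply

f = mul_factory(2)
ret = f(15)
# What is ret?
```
30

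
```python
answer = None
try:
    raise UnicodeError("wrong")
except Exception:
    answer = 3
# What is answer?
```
3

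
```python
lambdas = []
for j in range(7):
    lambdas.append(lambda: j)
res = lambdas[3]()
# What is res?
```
6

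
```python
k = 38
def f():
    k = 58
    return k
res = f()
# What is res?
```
58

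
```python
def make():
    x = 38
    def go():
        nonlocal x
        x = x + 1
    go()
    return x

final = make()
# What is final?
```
39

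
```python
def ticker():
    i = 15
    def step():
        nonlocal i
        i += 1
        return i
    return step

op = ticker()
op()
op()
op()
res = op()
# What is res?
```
19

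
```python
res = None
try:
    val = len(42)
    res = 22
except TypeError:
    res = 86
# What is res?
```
86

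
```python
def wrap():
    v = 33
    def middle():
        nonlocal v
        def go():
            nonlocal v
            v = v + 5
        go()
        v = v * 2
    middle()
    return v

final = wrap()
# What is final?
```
76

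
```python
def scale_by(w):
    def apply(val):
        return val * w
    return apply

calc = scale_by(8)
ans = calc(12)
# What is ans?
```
96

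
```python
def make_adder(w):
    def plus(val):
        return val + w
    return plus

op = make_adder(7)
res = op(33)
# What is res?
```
40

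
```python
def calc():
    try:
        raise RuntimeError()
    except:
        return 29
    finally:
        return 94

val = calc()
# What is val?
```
94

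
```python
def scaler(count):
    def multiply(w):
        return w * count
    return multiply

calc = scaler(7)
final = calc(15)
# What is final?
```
105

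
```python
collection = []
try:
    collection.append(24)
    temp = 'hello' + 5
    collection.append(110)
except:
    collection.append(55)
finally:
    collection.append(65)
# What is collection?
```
[24, 55, 65]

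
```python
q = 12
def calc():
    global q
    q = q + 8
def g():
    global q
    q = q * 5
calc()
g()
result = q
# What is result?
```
100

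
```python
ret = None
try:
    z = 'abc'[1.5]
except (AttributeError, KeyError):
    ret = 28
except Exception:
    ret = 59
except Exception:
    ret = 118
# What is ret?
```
59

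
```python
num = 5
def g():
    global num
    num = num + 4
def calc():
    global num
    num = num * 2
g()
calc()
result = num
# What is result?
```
18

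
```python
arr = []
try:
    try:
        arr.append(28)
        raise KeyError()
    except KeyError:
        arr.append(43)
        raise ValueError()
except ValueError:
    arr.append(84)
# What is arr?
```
[28, 43, 84]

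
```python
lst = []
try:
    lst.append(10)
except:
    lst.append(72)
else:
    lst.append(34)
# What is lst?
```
[10, 34]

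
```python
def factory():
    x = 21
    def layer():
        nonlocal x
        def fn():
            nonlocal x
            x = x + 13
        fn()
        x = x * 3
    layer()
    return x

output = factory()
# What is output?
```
102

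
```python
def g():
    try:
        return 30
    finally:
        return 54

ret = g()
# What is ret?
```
54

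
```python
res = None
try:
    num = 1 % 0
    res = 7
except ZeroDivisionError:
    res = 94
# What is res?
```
94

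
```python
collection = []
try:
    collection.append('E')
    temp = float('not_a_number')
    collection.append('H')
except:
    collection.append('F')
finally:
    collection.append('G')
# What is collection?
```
['E', 'F', 'G']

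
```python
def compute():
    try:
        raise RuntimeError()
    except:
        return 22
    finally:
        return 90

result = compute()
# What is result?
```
90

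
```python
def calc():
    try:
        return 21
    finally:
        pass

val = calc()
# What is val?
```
21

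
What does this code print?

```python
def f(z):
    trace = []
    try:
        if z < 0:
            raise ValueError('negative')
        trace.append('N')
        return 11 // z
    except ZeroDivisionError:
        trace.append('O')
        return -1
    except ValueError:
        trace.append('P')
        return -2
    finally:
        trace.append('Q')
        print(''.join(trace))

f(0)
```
NOQ

z=0 causes ZeroDivisionError, caught, finally prints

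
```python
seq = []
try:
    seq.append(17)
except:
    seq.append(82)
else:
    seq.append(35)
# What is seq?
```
[17, 35]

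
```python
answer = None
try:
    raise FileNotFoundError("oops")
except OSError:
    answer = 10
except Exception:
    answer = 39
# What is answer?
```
10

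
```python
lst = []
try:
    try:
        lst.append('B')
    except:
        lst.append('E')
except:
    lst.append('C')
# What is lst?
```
['B']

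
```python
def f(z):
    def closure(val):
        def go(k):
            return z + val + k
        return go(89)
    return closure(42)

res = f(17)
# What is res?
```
148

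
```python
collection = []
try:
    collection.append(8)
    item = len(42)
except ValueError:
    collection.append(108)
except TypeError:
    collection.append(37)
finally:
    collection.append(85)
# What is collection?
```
[8, 37, 85]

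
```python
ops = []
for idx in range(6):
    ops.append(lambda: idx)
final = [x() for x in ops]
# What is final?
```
[5, 5, 5, 5, 5, 5]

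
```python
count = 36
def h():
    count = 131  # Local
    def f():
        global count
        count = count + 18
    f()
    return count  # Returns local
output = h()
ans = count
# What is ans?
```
54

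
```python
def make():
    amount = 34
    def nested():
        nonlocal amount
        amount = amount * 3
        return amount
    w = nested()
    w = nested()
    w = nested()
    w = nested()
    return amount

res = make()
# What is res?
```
2754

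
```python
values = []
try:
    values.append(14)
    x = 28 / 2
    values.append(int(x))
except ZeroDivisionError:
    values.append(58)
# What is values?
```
[14, 14]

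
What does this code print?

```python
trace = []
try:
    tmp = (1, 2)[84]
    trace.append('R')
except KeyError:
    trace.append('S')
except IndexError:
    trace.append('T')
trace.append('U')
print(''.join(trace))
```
TU

IndexError is caught by its specific handler, not KeyError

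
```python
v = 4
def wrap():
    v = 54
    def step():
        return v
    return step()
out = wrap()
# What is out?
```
54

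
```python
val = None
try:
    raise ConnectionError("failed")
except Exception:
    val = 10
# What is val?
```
10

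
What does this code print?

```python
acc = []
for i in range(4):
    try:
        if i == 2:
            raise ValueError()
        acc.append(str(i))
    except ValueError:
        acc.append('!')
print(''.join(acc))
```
01!3

Exception on i=2 caught, loop continues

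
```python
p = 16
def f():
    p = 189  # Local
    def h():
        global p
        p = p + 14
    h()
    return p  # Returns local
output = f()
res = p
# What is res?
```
30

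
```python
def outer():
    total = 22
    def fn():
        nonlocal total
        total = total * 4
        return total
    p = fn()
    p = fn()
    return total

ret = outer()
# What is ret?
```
352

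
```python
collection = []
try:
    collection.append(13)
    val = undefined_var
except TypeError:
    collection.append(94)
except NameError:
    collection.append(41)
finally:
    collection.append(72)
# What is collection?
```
[13, 41, 72]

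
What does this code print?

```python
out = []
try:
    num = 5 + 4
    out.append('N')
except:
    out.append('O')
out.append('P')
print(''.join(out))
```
NP

No exception, try block completes normally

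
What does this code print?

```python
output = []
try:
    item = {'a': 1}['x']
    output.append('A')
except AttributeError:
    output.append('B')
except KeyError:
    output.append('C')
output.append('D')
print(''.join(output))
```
CD

KeyError is caught by its specific handler, not AttributeError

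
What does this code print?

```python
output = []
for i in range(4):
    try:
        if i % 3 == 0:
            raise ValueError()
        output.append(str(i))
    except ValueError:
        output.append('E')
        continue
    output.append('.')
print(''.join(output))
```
E1.2.E

continue in except skips rest of loop body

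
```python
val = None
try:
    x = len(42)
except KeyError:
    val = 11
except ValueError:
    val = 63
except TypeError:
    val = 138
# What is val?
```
138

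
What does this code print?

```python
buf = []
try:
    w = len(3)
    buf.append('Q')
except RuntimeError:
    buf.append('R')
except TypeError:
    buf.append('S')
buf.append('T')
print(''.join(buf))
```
ST

TypeError is caught by its specific handler, not RuntimeError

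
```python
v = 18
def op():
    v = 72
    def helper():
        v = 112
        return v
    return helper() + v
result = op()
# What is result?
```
184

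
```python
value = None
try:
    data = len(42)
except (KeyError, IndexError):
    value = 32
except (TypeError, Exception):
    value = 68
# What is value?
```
68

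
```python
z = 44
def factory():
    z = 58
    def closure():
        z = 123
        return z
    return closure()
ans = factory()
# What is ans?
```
123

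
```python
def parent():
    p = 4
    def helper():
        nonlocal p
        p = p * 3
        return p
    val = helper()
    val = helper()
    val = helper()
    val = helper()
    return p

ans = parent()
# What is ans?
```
324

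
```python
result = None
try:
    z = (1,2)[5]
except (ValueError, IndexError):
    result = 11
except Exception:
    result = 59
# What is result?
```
11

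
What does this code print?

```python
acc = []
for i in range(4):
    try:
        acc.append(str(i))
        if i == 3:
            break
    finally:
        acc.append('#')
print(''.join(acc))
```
0#1#2#3#

finally runs even when breaking out of loop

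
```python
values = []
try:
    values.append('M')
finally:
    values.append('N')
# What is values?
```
['M', 'N']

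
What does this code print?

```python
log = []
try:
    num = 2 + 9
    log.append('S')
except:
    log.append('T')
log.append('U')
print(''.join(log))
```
SU

No exception, try block completes normally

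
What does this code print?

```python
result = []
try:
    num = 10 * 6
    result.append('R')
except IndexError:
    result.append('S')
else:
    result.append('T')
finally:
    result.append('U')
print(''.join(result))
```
RTU

else runs before finally when no exception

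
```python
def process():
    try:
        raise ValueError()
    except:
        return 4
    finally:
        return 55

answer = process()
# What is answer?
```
55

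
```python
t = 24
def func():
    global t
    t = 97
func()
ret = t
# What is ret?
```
97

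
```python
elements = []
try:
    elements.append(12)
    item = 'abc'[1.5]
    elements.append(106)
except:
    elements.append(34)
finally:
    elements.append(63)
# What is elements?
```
[12, 34, 63]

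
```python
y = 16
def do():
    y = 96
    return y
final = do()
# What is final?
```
96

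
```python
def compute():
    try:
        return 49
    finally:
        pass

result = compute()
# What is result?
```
49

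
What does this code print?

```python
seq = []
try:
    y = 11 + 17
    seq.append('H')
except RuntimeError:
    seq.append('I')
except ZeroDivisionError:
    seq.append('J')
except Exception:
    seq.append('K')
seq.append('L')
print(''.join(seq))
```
HL

No exception, try block completes normally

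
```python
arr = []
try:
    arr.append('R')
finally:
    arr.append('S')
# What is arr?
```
['R', 'S']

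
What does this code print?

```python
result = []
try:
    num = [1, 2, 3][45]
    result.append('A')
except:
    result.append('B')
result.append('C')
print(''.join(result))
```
BC

Exception raised in try, caught by bare except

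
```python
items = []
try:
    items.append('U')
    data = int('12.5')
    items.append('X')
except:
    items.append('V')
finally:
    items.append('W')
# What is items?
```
['U', 'V', 'W']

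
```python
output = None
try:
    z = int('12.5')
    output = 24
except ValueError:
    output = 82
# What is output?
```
82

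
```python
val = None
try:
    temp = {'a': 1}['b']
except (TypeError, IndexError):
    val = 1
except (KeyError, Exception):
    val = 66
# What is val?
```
66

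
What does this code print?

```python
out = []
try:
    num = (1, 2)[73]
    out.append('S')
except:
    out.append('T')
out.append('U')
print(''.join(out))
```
TU

Exception raised in try, caught by bare except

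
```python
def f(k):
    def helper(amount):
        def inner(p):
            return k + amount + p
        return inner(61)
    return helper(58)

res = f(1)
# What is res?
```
120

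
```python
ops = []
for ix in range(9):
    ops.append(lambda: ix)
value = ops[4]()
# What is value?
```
8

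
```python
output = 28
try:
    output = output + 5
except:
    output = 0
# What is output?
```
33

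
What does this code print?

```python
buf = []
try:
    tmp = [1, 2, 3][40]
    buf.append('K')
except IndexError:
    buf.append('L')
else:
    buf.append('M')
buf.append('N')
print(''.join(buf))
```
LN

else block skipped when exception is caught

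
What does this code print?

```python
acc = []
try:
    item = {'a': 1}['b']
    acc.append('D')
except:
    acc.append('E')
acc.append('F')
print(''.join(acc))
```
EF

Exception raised in try, caught by bare except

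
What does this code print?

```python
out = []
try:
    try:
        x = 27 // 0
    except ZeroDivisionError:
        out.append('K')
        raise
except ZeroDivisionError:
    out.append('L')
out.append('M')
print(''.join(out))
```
KLM

raise without argument re-raises current exception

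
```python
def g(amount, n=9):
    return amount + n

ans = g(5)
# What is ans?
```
14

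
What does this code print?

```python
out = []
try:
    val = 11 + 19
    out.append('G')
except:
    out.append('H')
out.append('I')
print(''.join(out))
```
GI

No exception, try block completes normally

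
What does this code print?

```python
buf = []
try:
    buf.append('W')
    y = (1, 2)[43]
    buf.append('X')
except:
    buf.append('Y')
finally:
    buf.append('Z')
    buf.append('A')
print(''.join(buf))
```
WYZA

Code before exception runs, then except, then all of finally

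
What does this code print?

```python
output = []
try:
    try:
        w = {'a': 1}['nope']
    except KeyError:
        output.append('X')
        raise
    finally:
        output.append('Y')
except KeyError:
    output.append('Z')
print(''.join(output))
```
XYZ

finally runs before re-raised exception propagates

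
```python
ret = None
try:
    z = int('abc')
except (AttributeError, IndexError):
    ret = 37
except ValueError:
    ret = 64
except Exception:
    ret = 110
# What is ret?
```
64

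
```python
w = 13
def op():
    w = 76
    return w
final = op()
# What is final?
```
76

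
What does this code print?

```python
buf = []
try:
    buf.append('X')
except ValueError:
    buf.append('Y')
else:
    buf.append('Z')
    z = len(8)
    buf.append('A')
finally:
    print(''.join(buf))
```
XZ

Try succeeds, else appends 'Z', TypeError in else is uncaught, finally prints before exception propagates ('A' never appended)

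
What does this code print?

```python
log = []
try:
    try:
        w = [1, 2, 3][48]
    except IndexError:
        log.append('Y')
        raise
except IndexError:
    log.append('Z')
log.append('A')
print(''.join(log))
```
YZA

raise without argument re-raises current exception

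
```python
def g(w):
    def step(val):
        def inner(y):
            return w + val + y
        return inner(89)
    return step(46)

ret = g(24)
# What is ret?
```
159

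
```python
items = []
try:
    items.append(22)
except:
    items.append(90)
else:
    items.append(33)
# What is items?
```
[22, 33]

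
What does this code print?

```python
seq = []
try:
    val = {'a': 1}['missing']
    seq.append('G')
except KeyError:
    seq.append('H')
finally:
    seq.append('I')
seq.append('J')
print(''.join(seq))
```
HIJ

finally always runs, even after exception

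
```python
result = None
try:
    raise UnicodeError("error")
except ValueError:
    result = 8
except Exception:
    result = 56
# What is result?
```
8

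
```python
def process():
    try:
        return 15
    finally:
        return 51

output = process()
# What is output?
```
51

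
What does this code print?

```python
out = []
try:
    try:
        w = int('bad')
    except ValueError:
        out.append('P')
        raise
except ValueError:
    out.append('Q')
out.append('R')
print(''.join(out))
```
PQR

raise without argument re-raises current exception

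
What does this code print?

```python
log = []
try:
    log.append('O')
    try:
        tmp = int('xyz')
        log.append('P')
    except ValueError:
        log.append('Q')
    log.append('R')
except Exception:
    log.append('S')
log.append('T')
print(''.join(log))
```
OQRT

Inner exception caught by inner handler, outer continues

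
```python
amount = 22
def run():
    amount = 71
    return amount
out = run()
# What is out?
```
71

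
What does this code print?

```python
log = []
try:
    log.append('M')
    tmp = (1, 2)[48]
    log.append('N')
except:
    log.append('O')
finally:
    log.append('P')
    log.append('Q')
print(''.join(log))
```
MOPQ

Code before exception runs, then except, then all of finally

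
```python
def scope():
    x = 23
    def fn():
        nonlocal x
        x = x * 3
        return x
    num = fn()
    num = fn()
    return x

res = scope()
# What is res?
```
207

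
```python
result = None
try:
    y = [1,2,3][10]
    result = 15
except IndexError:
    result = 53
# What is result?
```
53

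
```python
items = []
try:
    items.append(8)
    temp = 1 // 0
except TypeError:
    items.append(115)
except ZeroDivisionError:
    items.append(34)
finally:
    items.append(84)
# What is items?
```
[8, 34, 84]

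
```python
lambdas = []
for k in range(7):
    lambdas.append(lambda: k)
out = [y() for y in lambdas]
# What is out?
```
[6, 6, 6, 6, 6, 6, 6]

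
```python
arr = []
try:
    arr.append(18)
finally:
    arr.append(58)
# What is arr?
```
[18, 58]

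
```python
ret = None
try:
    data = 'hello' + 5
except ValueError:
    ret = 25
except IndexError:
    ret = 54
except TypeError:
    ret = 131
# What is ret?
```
131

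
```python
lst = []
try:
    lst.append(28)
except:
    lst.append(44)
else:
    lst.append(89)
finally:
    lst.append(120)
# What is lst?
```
[28, 89, 120]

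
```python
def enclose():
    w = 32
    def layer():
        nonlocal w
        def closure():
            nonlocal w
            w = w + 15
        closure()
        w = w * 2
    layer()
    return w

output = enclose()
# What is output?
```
94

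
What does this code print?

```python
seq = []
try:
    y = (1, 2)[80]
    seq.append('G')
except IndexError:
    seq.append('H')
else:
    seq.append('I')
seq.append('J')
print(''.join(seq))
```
HJ

else block skipped when exception is caught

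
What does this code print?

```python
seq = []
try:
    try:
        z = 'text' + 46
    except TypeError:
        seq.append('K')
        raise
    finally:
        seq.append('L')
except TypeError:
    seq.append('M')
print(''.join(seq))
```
KLM

finally runs before re-raised exception propagates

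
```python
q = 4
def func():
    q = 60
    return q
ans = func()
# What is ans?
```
60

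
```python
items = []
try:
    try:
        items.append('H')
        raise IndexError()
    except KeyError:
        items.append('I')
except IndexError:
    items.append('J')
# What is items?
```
['H', 'J']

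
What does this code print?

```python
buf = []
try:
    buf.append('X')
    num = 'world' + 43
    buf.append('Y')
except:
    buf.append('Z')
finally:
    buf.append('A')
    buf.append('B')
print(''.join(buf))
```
XZAB

Code before exception runs, then except, then all of finally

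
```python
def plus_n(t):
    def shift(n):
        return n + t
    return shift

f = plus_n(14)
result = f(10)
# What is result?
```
24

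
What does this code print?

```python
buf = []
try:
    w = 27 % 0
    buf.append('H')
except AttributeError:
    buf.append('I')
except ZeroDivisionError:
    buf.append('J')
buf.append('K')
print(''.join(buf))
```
JK

ZeroDivisionError is caught by its specific handler, not AttributeError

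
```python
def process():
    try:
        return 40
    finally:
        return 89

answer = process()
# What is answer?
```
89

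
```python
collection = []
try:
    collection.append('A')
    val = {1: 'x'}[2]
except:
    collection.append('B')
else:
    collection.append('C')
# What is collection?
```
['A', 'B']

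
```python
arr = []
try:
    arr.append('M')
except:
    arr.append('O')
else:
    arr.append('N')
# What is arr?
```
['M', 'N']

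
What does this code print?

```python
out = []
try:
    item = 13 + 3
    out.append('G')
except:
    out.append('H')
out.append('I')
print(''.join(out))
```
GI

No exception, try block completes normally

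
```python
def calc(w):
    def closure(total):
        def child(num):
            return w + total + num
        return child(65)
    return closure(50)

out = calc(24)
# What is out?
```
139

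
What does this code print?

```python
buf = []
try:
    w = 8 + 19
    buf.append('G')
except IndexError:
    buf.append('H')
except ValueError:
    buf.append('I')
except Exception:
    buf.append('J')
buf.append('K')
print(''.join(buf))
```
GK

No exception, try block completes normally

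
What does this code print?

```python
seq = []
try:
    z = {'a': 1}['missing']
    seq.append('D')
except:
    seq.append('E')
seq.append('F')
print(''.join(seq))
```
EF

Exception raised in try, caught by bare except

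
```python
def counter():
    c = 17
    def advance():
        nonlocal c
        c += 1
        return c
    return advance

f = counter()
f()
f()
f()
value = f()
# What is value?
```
21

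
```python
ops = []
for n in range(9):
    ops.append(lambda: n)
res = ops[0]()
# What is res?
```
8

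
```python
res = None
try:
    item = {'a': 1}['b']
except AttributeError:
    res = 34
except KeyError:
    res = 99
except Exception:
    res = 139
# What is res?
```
99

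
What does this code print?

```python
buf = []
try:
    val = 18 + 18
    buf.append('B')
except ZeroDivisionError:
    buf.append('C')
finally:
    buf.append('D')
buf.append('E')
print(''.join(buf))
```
BDE

finally runs after normal execution too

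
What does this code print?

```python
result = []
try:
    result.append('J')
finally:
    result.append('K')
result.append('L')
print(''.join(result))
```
JKL

try/finally without except, no exception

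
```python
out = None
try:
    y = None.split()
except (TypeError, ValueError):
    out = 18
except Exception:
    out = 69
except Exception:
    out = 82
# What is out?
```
69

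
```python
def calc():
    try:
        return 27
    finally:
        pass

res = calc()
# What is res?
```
27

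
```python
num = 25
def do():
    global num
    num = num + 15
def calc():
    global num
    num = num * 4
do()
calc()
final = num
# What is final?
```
160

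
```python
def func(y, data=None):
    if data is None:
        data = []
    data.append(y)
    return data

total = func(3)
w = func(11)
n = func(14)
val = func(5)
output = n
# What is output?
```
[14]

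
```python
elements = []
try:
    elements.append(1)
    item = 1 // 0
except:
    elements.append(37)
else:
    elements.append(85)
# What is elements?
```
[1, 37]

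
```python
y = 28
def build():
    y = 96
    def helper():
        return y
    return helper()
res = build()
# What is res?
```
96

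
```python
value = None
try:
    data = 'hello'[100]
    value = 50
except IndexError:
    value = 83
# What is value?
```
83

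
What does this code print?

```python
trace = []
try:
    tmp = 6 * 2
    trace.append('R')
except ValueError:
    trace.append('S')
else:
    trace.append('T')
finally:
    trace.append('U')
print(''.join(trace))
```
RTU

else runs before finally when no exception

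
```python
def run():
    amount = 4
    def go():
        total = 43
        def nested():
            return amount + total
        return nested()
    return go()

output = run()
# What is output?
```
47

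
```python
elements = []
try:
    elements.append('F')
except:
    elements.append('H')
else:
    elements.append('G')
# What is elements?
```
['F', 'G']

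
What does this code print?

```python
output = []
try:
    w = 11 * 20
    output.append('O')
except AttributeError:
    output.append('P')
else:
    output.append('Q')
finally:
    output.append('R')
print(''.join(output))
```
OQR

else runs before finally when no exception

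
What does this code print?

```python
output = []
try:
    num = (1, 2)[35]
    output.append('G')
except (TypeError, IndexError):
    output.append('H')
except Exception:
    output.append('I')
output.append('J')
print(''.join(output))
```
HJ

IndexError matches tuple containing it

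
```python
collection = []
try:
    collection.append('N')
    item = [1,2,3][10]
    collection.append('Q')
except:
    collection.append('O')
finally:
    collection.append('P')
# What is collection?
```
['N', 'O', 'P']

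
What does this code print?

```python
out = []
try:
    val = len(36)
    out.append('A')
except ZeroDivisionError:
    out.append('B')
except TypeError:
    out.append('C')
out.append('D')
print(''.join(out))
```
CD

TypeError is caught by its specific handler, not ZeroDivisionError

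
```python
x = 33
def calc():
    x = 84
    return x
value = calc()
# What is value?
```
84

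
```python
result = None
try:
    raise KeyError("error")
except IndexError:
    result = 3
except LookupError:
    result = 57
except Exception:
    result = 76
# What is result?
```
57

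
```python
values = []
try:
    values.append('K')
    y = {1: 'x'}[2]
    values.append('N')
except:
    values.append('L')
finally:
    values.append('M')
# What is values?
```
['K', 'L', 'M']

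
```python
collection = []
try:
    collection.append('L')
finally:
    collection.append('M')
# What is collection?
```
['L', 'M']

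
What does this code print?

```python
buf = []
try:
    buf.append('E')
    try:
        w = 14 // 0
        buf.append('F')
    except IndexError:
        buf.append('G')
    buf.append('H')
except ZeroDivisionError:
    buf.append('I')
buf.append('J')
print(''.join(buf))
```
EIJ

Inner handler doesn't match, propagates to outer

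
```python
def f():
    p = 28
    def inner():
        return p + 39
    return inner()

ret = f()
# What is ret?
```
67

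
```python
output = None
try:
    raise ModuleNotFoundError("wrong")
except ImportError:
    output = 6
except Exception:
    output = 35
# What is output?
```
6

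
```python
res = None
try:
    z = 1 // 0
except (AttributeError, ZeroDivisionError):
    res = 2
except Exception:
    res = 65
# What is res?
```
2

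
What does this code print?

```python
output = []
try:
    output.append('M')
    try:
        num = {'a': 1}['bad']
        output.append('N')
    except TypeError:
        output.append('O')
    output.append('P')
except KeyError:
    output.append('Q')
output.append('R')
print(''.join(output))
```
MQR

Inner handler doesn't match, propagates to outer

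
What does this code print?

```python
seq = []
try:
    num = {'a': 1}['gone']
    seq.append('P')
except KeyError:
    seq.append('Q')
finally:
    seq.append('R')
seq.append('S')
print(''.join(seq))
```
QRS

finally always runs, even after exception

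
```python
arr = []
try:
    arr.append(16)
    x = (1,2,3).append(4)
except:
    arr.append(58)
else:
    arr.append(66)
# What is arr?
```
[16, 58]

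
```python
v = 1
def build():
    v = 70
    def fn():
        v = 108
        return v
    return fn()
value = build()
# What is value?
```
108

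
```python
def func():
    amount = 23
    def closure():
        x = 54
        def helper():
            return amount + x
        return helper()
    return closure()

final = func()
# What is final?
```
77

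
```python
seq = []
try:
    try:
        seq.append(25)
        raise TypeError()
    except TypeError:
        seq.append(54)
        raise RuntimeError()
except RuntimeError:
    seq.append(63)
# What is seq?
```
[25, 54, 63]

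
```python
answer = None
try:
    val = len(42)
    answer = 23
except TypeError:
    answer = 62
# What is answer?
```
62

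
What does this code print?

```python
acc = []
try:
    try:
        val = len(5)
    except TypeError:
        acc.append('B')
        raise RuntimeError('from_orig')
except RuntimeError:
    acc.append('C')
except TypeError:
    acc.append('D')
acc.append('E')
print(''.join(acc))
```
BCE

RuntimeError raised and caught, original TypeError not re-raised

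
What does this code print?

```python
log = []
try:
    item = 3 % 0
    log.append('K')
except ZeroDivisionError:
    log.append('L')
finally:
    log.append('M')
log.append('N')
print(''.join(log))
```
LMN

finally always runs, even after exception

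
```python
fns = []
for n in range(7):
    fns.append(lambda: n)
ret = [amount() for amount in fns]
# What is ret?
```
[6, 6, 6, 6, 6, 6, 6]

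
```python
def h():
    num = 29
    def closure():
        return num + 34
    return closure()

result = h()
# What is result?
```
63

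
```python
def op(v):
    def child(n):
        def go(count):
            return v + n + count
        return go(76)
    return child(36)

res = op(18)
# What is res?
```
130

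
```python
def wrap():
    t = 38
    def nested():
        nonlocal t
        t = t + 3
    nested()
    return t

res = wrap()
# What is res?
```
41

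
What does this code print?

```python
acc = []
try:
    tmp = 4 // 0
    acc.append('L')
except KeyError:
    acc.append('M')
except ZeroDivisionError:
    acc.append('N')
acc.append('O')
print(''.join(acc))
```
NO

ZeroDivisionError is caught by its specific handler, not KeyError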